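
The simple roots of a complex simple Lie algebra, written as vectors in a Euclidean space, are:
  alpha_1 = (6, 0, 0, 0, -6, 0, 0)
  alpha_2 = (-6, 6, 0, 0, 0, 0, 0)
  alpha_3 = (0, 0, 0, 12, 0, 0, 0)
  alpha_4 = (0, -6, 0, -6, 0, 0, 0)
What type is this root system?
type C_4

Compute the Cartan integers a_ij = 2(alpha_i, alpha_j)/(alpha_j, alpha_j); the resulting 4x4 Cartan matrix is
[[2, -1, 0, 0], [-1, 2, 0, -1], [0, 0, 2, -2], [0, -1, -1, 2]].
The roots have two lengths (squared-length ratio 2:1); the short ones are alpha_{1,2,4}. The associated Dynkin diagram is a chain of 4 nodes with a double edge at one end; the terminal node there is the unique long simple root (C_4), so the type is C_4 (the algebra sp(8)).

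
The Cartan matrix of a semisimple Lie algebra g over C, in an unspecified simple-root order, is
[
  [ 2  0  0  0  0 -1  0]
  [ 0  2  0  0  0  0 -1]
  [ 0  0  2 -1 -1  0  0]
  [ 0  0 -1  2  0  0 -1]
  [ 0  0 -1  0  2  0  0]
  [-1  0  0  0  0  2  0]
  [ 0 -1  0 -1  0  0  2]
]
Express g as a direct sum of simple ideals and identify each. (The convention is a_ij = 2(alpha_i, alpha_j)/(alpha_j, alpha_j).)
A2 ⊕ A5

The diagram associated to this matrix has two connected components: the simple roots {alpha_1, alpha_6} form a chain of 2 nodes with single edges (A_2), and {alpha_2, alpha_3, alpha_4, alpha_5, alpha_7} form a chain of 5 nodes with single edges (A_5). A semisimple Lie algebra decomposes uniquely as the direct sum of simple ideals, one per connected component of its Dynkin diagram, so g ≅ A_2 ⊕ A_5 (dimension 8 + 35 = 43).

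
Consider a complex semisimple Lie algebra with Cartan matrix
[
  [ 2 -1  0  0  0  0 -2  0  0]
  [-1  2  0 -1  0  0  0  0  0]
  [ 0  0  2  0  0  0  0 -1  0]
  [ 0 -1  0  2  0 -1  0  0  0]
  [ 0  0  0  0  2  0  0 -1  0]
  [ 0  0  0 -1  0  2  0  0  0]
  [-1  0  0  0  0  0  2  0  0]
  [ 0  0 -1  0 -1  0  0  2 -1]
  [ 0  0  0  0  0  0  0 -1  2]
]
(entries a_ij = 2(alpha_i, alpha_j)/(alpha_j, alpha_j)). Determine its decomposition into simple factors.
The diagram associated to this matrix has two connected components: the simple roots {alpha_1, alpha_2, alpha_4, alpha_6, alpha_7} form a chain of 5 nodes with a double edge at one end; the terminal node there is the unique short simple root (B_5), and {alpha_3, alpha_5, alpha_8, alpha_9} form a chain of 2 nodes with a fork of two nodes at one end (D_4). A semisimple Lie algebra decomposes uniquely as the direct sum of simple ideals, one per connected component of its Dynkin diagram, so g ≅ B_5 ⊕ D_4 (dimension 55 + 28 = 83).

B5 + D4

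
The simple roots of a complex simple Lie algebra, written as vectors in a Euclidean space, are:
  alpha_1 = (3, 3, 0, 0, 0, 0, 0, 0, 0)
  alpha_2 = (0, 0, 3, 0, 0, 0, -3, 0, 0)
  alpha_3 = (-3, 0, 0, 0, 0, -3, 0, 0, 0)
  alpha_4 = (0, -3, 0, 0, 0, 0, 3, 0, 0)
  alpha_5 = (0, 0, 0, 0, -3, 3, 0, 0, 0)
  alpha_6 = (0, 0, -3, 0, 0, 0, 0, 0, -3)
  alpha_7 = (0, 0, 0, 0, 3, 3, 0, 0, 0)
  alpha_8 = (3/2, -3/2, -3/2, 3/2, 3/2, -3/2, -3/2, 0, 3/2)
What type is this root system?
Compute the Cartan integers a_ij = 2(alpha_i, alpha_j)/(alpha_j, alpha_j); the resulting 8x8 Cartan matrix is
[[2, 0, -1, -1, 0, 0, 0, 0], [0, 2, 0, -1, 0, -1, 0, 0], [-1, 0, 2, 0, -1, 0, -1, 0], [-1, -1, 0, 2, 0, 0, 0, 0], [0, 0, -1, 0, 2, 0, 0, -1], [0, -1, 0, 0, 0, 2, 0, 0], [0, 0, -1, 0, 0, 0, 2, 0], [0, 0, 0, 0, -1, 0, 0, 2]].
All simple roots have the same length, so the diagram is simply laced. The associated Dynkin diagram is a chain of 7 nodes with one extra node attached to the third node from one end (E_8), so the type is E_8.

E_8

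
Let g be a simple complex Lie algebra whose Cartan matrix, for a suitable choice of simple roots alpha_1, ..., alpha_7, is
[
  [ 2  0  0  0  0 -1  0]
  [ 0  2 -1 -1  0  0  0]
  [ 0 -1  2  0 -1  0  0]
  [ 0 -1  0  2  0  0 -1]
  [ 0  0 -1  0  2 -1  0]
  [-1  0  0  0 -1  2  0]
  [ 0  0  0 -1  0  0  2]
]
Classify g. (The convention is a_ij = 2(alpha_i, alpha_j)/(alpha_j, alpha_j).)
The matrix has rank 7 with 2's on the diagonal. Reading the off-diagonal entries as Dynkin edges (a single edge where a_ij = a_ji = -1; a double or triple edge where a_ij * a_ji = 2 or 3), the diagram is a chain of 7 nodes with single edges (A_7). One simple-root ordering that puts it in standard form is (alpha_7, alpha_4, alpha_2, alpha_3, alpha_5, alpha_6, alpha_1). So the algebra is type A_7, i.e. sl(8).

A7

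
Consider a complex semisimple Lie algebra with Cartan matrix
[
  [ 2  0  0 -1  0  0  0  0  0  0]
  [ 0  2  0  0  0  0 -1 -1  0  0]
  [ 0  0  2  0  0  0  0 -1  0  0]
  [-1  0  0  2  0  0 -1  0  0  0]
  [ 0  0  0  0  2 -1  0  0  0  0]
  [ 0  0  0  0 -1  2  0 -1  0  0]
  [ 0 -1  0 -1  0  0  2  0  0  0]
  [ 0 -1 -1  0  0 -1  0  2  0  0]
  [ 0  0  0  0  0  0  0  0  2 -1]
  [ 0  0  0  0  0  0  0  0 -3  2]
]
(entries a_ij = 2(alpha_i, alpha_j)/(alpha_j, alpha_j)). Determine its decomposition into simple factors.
The diagram associated to this matrix has two connected components: the simple roots {alpha_1, alpha_2, alpha_3, alpha_4, alpha_5, alpha_6, alpha_7, alpha_8} form a chain of 7 nodes with one extra node attached to the third node from one end (E_8), and {alpha_9, alpha_10} form two nodes joined by a triple edge (G_2). A semisimple Lie algebra decomposes uniquely as the direct sum of simple ideals, one per connected component of its Dynkin diagram, so g ≅ E_8 ⊕ G_2 (dimension 248 + 14 = 262).

type E_8 ⊕ type G_2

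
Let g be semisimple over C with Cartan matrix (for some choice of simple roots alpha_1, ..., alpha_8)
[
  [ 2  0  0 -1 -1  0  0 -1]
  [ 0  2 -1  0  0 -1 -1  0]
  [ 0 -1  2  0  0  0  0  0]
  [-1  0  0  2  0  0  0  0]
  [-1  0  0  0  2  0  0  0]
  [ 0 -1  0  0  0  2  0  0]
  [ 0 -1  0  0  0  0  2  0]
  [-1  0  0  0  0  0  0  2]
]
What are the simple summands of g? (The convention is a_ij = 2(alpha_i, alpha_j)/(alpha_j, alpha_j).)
The diagram associated to this matrix has two connected components: the simple roots {alpha_1, alpha_4, alpha_5, alpha_8} form a chain of 2 nodes with a fork of two nodes at one end (D_4), and {alpha_2, alpha_3, alpha_6, alpha_7} form a chain of 2 nodes with a fork of two nodes at one end (D_4). A semisimple Lie algebra decomposes uniquely as the direct sum of simple ideals, one per connected component of its Dynkin diagram, so g ≅ D_4 ⊕ D_4 (dimension 28 + 28 = 56).

D_4 (so(8)) ⊕ D_4 (so(8))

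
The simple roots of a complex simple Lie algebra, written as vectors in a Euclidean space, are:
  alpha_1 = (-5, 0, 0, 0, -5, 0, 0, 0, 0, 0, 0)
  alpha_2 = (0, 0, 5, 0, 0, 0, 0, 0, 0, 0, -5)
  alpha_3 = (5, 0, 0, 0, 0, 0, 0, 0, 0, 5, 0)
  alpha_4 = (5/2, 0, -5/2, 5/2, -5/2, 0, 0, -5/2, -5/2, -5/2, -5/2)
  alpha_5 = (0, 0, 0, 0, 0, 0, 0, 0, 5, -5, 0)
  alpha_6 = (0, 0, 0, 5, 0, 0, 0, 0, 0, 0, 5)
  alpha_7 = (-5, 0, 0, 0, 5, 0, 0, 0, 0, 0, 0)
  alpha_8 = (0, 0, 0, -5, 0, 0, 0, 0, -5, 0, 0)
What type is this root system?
type E_8

Compute the Cartan integers a_ij = 2(alpha_i, alpha_j)/(alpha_j, alpha_j); the resulting 8x8 Cartan matrix is
[[2, 0, -1, 0, 0, 0, 0, 0], [0, 2, 0, 0, 0, -1, 0, 0], [-1, 0, 2, 0, -1, 0, -1, 0], [0, 0, 0, 2, 0, 0, -1, 0], [0, 0, -1, 0, 2, 0, 0, -1], [0, -1, 0, 0, 0, 2, 0, -1], [0, 0, -1, -1, 0, 0, 2, 0], [0, 0, 0, 0, -1, -1, 0, 2]].
All simple roots have the same length, so the diagram is simply laced. The associated Dynkin diagram is a chain of 7 nodes with one extra node attached to the third node from one end (E_8), so the type is E_8.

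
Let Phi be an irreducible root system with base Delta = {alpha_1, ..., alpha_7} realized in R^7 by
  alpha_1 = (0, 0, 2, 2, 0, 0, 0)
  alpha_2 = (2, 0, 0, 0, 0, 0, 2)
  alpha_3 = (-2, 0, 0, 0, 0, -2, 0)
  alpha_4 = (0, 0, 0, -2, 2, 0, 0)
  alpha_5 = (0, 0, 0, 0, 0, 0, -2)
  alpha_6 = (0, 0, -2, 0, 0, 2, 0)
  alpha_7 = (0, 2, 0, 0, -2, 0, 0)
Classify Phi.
Compute the Cartan integers a_ij = 2(alpha_i, alpha_j)/(alpha_j, alpha_j); the resulting 7x7 Cartan matrix is
[[2, 0, 0, -1, 0, -1, 0], [0, 2, -1, 0, -2, 0, 0], [0, -1, 2, 0, 0, -1, 0], [-1, 0, 0, 2, 0, 0, -1], [0, -1, 0, 0, 2, 0, 0], [-1, 0, -1, 0, 0, 2, 0], [0, 0, 0, -1, 0, 0, 2]].
The roots have two lengths (squared-length ratio 2:1); the short ones are alpha_{5}. The associated Dynkin diagram is a chain of 7 nodes with a double edge at one end; the terminal node there is the unique short simple root (B_7), so the type is B_7 (the algebra so(15)).

B_7 (so(15))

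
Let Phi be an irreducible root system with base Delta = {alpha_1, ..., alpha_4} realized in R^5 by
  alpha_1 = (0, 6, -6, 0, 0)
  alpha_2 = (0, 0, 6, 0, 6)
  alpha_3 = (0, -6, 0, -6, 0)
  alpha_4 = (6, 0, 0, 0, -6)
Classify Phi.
A_4 (sl(5))

Compute the Cartan integers a_ij = 2(alpha_i, alpha_j)/(alpha_j, alpha_j); the resulting 4x4 Cartan matrix is
[[2, -1, -1, 0], [-1, 2, 0, -1], [-1, 0, 2, 0], [0, -1, 0, 2]].
All simple roots have the same length, so the diagram is simply laced. The associated Dynkin diagram is a chain of 4 nodes with single edges (A_4), so the type is A_4 (the algebra sl(5)).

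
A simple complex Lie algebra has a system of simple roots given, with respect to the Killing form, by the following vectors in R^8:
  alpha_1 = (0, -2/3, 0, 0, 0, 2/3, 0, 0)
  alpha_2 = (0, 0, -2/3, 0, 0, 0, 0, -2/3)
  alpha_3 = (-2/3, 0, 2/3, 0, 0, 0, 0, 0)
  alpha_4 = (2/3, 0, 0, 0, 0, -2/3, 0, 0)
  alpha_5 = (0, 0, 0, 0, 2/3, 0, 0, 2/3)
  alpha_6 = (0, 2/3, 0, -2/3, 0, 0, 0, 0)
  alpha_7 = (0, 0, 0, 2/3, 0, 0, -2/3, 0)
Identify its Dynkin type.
Compute the Cartan integers a_ij = 2(alpha_i, alpha_j)/(alpha_j, alpha_j); the resulting 7x7 Cartan matrix is
[[2, 0, 0, -1, 0, -1, 0], [0, 2, -1, 0, -1, 0, 0], [0, -1, 2, -1, 0, 0, 0], [-1, 0, -1, 2, 0, 0, 0], [0, -1, 0, 0, 2, 0, 0], [-1, 0, 0, 0, 0, 2, -1], [0, 0, 0, 0, 0, -1, 2]].
All simple roots have the same length, so the diagram is simply laced. The associated Dynkin diagram is a chain of 7 nodes with single edges (A_7), so the type is A_7 (the algebra sl(8)).

A_7 (sl(8))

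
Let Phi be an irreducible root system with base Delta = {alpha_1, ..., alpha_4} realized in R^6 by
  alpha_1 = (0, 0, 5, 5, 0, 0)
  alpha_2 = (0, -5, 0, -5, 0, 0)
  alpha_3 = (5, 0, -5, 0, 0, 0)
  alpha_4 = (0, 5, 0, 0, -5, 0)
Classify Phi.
A4

Compute the Cartan integers a_ij = 2(alpha_i, alpha_j)/(alpha_j, alpha_j); the resulting 4x4 Cartan matrix is
[[2, -1, -1, 0], [-1, 2, 0, -1], [-1, 0, 2, 0], [0, -1, 0, 2]].
All simple roots have the same length, so the diagram is simply laced. The associated Dynkin diagram is a chain of 4 nodes with single edges (A_4), so the type is A_4 (the algebra sl(5)).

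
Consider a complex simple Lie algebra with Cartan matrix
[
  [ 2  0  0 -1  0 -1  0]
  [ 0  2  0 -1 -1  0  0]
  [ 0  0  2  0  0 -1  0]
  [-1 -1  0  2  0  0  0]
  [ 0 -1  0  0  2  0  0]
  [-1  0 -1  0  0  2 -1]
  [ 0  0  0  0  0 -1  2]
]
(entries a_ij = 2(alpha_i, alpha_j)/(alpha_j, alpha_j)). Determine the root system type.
type D_7

The matrix has rank 7 with 2's on the diagonal. Reading the off-diagonal entries as Dynkin edges (a single edge where a_ij = a_ji = -1; a double or triple edge where a_ij * a_ji = 2 or 3), the diagram is a chain of 5 nodes with a fork of two nodes at one end (D_7). One simple-root ordering that puts it in standard form is (alpha_5, alpha_2, alpha_4, alpha_1, alpha_6, alpha_7, alpha_3). So the algebra is type D_7, i.e. so(14).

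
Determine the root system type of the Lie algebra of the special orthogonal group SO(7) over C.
type B_3

This is so(7) with 7 odd, which has dimension 7(7-1)/2 = 21 and rank (7-1)/2 = 3. In the classification of classical Lie algebras, the orthogonal algebra so(2n+1) in an odd number of variables has type B_n; here n = 3, so the Dynkin diagram is a chain of 3 nodes with a double edge at one end; the terminal node there is the unique short simple root (B_3). Hence the type is B_3.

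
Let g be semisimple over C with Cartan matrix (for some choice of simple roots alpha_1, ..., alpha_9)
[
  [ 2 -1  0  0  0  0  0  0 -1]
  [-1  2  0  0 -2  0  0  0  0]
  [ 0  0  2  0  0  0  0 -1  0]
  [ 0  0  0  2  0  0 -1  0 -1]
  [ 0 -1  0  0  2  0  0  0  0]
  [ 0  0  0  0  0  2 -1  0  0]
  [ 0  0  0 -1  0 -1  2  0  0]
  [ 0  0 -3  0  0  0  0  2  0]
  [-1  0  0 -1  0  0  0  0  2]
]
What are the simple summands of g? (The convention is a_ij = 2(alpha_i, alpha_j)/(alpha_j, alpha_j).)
B_7 (so(15)) + G_2

The diagram associated to this matrix has two connected components: the simple roots {alpha_1, alpha_2, alpha_4, alpha_5, alpha_6, alpha_7, alpha_9} form a chain of 7 nodes with a double edge at one end; the terminal node there is the unique short simple root (B_7), and {alpha_3, alpha_8} form two nodes joined by a triple edge (G_2). A semisimple Lie algebra decomposes uniquely as the direct sum of simple ideals, one per connected component of its Dynkin diagram, so g ≅ B_7 ⊕ G_2 (dimension 105 + 14 = 119).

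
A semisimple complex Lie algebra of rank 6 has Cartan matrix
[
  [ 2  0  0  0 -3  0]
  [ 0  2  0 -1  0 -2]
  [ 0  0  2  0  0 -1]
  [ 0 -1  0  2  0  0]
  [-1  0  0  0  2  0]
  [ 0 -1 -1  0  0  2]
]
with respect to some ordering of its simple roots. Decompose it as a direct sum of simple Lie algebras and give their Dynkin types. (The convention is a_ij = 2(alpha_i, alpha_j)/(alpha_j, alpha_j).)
F4 + G2

The diagram associated to this matrix has two connected components: the simple roots {alpha_2, alpha_3, alpha_4, alpha_6} form a chain of 4 nodes with a double edge between the middle two (F_4), and {alpha_1, alpha_5} form two nodes joined by a triple edge (G_2). A semisimple Lie algebra decomposes uniquely as the direct sum of simple ideals, one per connected component of its Dynkin diagram, so g ≅ F_4 ⊕ G_2 (dimension 52 + 14 = 66).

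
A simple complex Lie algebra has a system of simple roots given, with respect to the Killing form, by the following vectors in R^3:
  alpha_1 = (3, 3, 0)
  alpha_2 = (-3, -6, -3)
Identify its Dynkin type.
Compute the Cartan integers a_ij = 2(alpha_i, alpha_j)/(alpha_j, alpha_j); the resulting 2x2 Cartan matrix is
[[2, -1], [-3, 2]].
The roots have two lengths (squared-length ratio 3:1); the short ones are alpha_{1}. The associated Dynkin diagram is two nodes joined by a triple edge (G_2), so the type is G_2.

G_2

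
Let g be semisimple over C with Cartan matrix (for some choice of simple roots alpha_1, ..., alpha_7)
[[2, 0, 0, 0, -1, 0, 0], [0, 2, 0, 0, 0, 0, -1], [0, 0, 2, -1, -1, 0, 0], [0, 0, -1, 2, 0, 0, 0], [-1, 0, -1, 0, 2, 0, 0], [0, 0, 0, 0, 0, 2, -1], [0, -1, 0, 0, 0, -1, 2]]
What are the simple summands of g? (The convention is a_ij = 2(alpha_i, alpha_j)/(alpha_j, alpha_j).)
A3 ⊕ A4

The diagram associated to this matrix has two connected components: the simple roots {alpha_2, alpha_6, alpha_7} form a chain of 3 nodes with single edges (A_3), and {alpha_1, alpha_3, alpha_4, alpha_5} form a chain of 4 nodes with single edges (A_4). A semisimple Lie algebra decomposes uniquely as the direct sum of simple ideals, one per connected component of its Dynkin diagram, so g ≅ A_3 ⊕ A_4 (dimension 15 + 24 = 39).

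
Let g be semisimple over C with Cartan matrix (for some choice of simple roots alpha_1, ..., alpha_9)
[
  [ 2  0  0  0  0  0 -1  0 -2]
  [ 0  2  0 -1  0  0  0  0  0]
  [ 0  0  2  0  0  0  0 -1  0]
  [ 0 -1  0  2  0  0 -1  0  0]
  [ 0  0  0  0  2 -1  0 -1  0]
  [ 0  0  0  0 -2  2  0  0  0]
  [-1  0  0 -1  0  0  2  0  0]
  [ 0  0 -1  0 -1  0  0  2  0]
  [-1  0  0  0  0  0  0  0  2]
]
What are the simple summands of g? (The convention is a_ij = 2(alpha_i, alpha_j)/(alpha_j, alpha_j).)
type B_5 + type C_4

The diagram associated to this matrix has two connected components: the simple roots {alpha_1, alpha_2, alpha_4, alpha_7, alpha_9} form a chain of 5 nodes with a double edge at one end; the terminal node there is the unique short simple root (B_5), and {alpha_3, alpha_5, alpha_6, alpha_8} form a chain of 4 nodes with a double edge at one end; the terminal node there is the unique long simple root (C_4). A semisimple Lie algebra decomposes uniquely as the direct sum of simple ideals, one per connected component of its Dynkin diagram, so g ≅ B_5 ⊕ C_4 (dimension 55 + 36 = 91).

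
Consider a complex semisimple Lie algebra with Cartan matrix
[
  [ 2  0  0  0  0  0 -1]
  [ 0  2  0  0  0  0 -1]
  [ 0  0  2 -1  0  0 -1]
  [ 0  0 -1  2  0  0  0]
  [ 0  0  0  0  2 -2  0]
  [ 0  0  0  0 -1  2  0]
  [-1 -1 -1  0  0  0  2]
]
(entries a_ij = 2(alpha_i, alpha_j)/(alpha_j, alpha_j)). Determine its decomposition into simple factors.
The diagram associated to this matrix has two connected components: the simple roots {alpha_5, alpha_6} form a chain of 2 nodes with a double edge at one end; the terminal node there is the unique short simple root (B_2), and {alpha_1, alpha_2, alpha_3, alpha_4, alpha_7} form a chain of 3 nodes with a fork of two nodes at one end (D_5). A semisimple Lie algebra decomposes uniquely as the direct sum of simple ideals, one per connected component of its Dynkin diagram, so g ≅ B_2 ⊕ D_5 (dimension 10 + 45 = 55).

B_2 (so(5)) ⊕ D_5 (so(10))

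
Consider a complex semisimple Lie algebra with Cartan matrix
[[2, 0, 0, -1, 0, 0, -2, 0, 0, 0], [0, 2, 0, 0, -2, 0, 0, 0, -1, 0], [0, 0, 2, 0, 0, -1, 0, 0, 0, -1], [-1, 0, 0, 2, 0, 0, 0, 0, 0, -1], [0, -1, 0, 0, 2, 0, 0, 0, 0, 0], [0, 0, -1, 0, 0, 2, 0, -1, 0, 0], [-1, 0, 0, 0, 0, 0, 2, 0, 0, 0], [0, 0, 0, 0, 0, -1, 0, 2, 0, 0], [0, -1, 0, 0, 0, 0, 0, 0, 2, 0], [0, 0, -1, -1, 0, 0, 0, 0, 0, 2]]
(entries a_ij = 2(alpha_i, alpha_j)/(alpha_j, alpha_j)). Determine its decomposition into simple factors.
B_3 ⊕ B_7

The diagram associated to this matrix has two connected components: the simple roots {alpha_2, alpha_5, alpha_9} form a chain of 3 nodes with a double edge at one end; the terminal node there is the unique short simple root (B_3), and {alpha_1, alpha_3, alpha_4, alpha_6, alpha_7, alpha_8, alpha_10} form a chain of 7 nodes with a double edge at one end; the terminal node there is the unique short simple root (B_7). A semisimple Lie algebra decomposes uniquely as the direct sum of simple ideals, one per connected component of its Dynkin diagram, so g ≅ B_3 ⊕ B_7 (dimension 21 + 105 = 126).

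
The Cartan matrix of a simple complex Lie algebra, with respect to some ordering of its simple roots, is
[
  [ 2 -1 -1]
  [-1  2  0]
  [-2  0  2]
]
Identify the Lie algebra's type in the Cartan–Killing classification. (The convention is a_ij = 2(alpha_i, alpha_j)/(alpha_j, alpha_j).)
C_3 (sp(6))

The matrix has rank 3 with 2's on the diagonal. Reading the off-diagonal entries as Dynkin edges (a single edge where a_ij = a_ji = -1; a double or triple edge where a_ij * a_ji = 2 or 3), the diagram is a chain of 3 nodes with a double edge at one end; the terminal node there is the unique long simple root (C_3). One simple-root ordering that puts it in standard form is (alpha_2, alpha_1, alpha_3). So the algebra is type C_3, i.e. sp(6).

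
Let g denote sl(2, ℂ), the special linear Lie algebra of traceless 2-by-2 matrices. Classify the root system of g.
A_1 (sl(2))

This is sl(2), which has dimension 2^2 - 1 = 3 and rank 2 - 1 = 1 (a Cartan subalgebra is the diagonal traceless matrices). In the classification of classical Lie algebras, the special linear algebra sl(n+1) has type A_n; here n = 1, so the Dynkin diagram is a chain of 1 nodes with single edges (A_1). Hence the type is A_1.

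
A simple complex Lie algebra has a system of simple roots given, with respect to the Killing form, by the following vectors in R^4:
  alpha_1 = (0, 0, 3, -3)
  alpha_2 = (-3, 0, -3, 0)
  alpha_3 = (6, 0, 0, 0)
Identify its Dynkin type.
Compute the Cartan integers a_ij = 2(alpha_i, alpha_j)/(alpha_j, alpha_j); the resulting 3x3 Cartan matrix is
[[2, -1, 0], [-1, 2, -1], [0, -2, 2]].
The roots have two lengths (squared-length ratio 2:1); the short ones are alpha_{1,2}. The associated Dynkin diagram is a chain of 3 nodes with a double edge at one end; the terminal node there is the unique long simple root (C_3), so the type is C_3 (the algebra sp(6)).

C3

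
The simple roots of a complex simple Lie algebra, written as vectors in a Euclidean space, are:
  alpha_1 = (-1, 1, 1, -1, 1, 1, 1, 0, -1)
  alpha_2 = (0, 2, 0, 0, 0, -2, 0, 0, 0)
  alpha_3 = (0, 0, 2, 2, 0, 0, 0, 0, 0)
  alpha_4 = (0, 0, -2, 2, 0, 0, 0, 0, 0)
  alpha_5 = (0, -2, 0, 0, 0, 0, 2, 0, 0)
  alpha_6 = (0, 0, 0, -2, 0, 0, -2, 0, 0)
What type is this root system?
Compute the Cartan integers a_ij = 2(alpha_i, alpha_j)/(alpha_j, alpha_j); the resulting 6x6 Cartan matrix is
[[2, 0, 0, -1, 0, 0], [0, 2, 0, 0, -1, 0], [0, 0, 2, 0, 0, -1], [-1, 0, 0, 2, 0, -1], [0, -1, 0, 0, 2, -1], [0, 0, -1, -1, -1, 2]].
All simple roots have the same length, so the diagram is simply laced. The associated Dynkin diagram is a chain of 5 nodes with one extra node attached to the third node from one end (E_6), so the type is E_6.

E_6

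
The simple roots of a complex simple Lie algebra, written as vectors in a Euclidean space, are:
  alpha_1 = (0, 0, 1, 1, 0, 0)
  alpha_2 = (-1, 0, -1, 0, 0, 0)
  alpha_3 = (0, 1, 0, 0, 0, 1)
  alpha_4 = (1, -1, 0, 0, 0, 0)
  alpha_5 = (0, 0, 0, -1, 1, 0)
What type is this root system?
Compute the Cartan integers a_ij = 2(alpha_i, alpha_j)/(alpha_j, alpha_j); the resulting 5x5 Cartan matrix is
[[2, -1, 0, 0, -1], [-1, 2, 0, -1, 0], [0, 0, 2, -1, 0], [0, -1, -1, 2, 0], [-1, 0, 0, 0, 2]].
All simple roots have the same length, so the diagram is simply laced. The associated Dynkin diagram is a chain of 5 nodes with single edges (A_5), so the type is A_5 (the algebra sl(6)).

A5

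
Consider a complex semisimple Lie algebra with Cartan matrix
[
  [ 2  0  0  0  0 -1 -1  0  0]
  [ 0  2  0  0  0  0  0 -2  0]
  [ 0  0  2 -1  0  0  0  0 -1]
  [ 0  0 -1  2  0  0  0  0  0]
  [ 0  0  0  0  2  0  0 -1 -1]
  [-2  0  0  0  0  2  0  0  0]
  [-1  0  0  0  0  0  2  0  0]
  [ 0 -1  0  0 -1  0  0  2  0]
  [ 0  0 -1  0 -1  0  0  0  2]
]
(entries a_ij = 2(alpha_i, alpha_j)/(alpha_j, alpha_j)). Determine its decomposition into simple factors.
The diagram associated to this matrix has two connected components: the simple roots {alpha_1, alpha_6, alpha_7} form a chain of 3 nodes with a double edge at one end; the terminal node there is the unique long simple root (C_3), and {alpha_2, alpha_3, alpha_4, alpha_5, alpha_8, alpha_9} form a chain of 6 nodes with a double edge at one end; the terminal node there is the unique long simple root (C_6). A semisimple Lie algebra decomposes uniquely as the direct sum of simple ideals, one per connected component of its Dynkin diagram, so g ≅ C_3 ⊕ C_6 (dimension 21 + 78 = 99).

C_3 (sp(6)) ⊕ C_6 (sp(12))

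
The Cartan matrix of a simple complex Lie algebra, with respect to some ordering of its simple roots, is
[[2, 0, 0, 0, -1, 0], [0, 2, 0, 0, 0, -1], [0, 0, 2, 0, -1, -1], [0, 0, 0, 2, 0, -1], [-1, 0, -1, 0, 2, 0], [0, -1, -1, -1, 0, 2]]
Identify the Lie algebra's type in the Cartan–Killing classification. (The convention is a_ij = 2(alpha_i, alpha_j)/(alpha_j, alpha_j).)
D_6 (so(12))

The matrix has rank 6 with 2's on the diagonal. Reading the off-diagonal entries as Dynkin edges (a single edge where a_ij = a_ji = -1; a double or triple edge where a_ij * a_ji = 2 or 3), the diagram is a chain of 4 nodes with a fork of two nodes at one end (D_6). One simple-root ordering that puts it in standard form is (alpha_1, alpha_5, alpha_3, alpha_6, alpha_2, alpha_4). So the algebra is type D_6, i.e. so(12).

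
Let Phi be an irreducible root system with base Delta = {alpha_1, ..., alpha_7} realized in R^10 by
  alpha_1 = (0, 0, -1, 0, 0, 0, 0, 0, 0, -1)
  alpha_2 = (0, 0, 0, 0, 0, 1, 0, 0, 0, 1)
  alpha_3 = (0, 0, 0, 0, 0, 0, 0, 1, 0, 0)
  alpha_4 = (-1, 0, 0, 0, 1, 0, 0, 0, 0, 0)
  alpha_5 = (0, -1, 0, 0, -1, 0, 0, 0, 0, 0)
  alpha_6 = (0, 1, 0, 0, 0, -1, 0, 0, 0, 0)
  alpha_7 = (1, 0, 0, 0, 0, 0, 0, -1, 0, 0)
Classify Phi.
B7

Compute the Cartan integers a_ij = 2(alpha_i, alpha_j)/(alpha_j, alpha_j); the resulting 7x7 Cartan matrix is
[[2, -1, 0, 0, 0, 0, 0], [-1, 2, 0, 0, 0, -1, 0], [0, 0, 2, 0, 0, 0, -1], [0, 0, 0, 2, -1, 0, -1], [0, 0, 0, -1, 2, -1, 0], [0, -1, 0, 0, -1, 2, 0], [0, 0, -2, -1, 0, 0, 2]].
The roots have two lengths (squared-length ratio 2:1); the short ones are alpha_{3}. The associated Dynkin diagram is a chain of 7 nodes with a double edge at one end; the terminal node there is the unique short simple root (B_7), so the type is B_7 (the algebra so(15)).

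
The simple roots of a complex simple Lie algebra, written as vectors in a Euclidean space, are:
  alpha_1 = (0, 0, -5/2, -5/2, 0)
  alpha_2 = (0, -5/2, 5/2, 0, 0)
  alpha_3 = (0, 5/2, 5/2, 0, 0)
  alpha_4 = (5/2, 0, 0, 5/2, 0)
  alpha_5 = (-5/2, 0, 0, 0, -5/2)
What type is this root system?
Compute the Cartan integers a_ij = 2(alpha_i, alpha_j)/(alpha_j, alpha_j); the resulting 5x5 Cartan matrix is
[[2, -1, -1, -1, 0], [-1, 2, 0, 0, 0], [-1, 0, 2, 0, 0], [-1, 0, 0, 2, -1], [0, 0, 0, -1, 2]].
All simple roots have the same length, so the diagram is simply laced. The associated Dynkin diagram is a chain of 3 nodes with a fork of two nodes at one end (D_5), so the type is D_5 (the algebra so(10)).

type D_5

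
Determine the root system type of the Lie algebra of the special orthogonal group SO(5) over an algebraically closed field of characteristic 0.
This is so(5) with 5 odd, which has dimension 5(5-1)/2 = 10 and rank (5-1)/2 = 2. In the classification of classical Lie algebras, the orthogonal algebra so(2n+1) in an odd number of variables has type B_n; here n = 2, so the Dynkin diagram is a chain of 2 nodes with a double edge at one end; the terminal node there is the unique short simple root (B_2). Hence the type is B_2.

type B_2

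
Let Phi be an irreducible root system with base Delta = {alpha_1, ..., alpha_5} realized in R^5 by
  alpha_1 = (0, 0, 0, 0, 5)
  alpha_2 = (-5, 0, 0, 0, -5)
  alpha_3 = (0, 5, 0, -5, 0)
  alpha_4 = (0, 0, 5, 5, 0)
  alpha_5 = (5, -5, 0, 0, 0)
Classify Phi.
B_5

Compute the Cartan integers a_ij = 2(alpha_i, alpha_j)/(alpha_j, alpha_j); the resulting 5x5 Cartan matrix is
[[2, -1, 0, 0, 0], [-2, 2, 0, 0, -1], [0, 0, 2, -1, -1], [0, 0, -1, 2, 0], [0, -1, -1, 0, 2]].
The roots have two lengths (squared-length ratio 2:1); the short ones are alpha_{1}. The associated Dynkin diagram is a chain of 5 nodes with a double edge at one end; the terminal node there is the unique short simple root (B_5), so the type is B_5 (the algebra so(11)).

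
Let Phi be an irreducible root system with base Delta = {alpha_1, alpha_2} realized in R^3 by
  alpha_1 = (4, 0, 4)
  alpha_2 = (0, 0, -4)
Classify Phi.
Compute the Cartan integers a_ij = 2(alpha_i, alpha_j)/(alpha_j, alpha_j); the resulting 2x2 Cartan matrix is
[[2, -2], [-1, 2]].
The roots have two lengths (squared-length ratio 2:1); the short ones are alpha_{2}. The associated Dynkin diagram is a chain of 2 nodes with a double edge at one end; the terminal node there is the unique short simple root (B_2), so the type is B_2 (the algebra so(5)).

B_2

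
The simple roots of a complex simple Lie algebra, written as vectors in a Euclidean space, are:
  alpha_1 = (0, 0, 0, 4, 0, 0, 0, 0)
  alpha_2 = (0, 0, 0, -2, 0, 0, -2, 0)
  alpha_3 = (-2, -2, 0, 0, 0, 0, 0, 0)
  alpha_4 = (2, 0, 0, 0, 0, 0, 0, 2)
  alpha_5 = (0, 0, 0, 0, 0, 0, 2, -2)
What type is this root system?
C_5

Compute the Cartan integers a_ij = 2(alpha_i, alpha_j)/(alpha_j, alpha_j); the resulting 5x5 Cartan matrix is
[[2, -2, 0, 0, 0], [-1, 2, 0, 0, -1], [0, 0, 2, -1, 0], [0, 0, -1, 2, -1], [0, -1, 0, -1, 2]].
The roots have two lengths (squared-length ratio 2:1); the short ones are alpha_{2,3,4,5}. The associated Dynkin diagram is a chain of 5 nodes with a double edge at one end; the terminal node there is the unique long simple root (C_5), so the type is C_5 (the algebra sp(10)).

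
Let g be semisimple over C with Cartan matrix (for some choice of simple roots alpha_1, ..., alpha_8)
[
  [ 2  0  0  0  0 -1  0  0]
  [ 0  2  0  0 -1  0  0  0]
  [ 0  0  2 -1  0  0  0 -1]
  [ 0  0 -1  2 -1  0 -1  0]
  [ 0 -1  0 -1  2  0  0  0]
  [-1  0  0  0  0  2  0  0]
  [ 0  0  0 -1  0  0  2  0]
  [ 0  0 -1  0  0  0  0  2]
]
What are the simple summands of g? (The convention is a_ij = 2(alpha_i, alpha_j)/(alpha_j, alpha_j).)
The diagram associated to this matrix has two connected components: the simple roots {alpha_1, alpha_6} form a chain of 2 nodes with single edges (A_2), and {alpha_2, alpha_3, alpha_4, alpha_5, alpha_7, alpha_8} form a chain of 5 nodes with one extra node attached to the third node from one end (E_6). A semisimple Lie algebra decomposes uniquely as the direct sum of simple ideals, one per connected component of its Dynkin diagram, so g ≅ A_2 ⊕ E_6 (dimension 8 + 78 = 86).

A2 ⊕ E6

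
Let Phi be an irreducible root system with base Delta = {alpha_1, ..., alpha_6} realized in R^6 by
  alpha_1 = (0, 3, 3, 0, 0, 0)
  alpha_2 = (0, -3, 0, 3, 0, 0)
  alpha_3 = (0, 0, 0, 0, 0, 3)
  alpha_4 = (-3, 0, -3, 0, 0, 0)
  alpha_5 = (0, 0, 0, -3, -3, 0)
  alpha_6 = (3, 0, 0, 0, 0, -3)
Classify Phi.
Compute the Cartan integers a_ij = 2(alpha_i, alpha_j)/(alpha_j, alpha_j); the resulting 6x6 Cartan matrix is
[[2, -1, 0, -1, 0, 0], [-1, 2, 0, 0, -1, 0], [0, 0, 2, 0, 0, -1], [-1, 0, 0, 2, 0, -1], [0, -1, 0, 0, 2, 0], [0, 0, -2, -1, 0, 2]].
The roots have two lengths (squared-length ratio 2:1); the short ones are alpha_{3}. The associated Dynkin diagram is a chain of 6 nodes with a double edge at one end; the terminal node there is the unique short simple root (B_6), so the type is B_6 (the algebra so(13)).

B6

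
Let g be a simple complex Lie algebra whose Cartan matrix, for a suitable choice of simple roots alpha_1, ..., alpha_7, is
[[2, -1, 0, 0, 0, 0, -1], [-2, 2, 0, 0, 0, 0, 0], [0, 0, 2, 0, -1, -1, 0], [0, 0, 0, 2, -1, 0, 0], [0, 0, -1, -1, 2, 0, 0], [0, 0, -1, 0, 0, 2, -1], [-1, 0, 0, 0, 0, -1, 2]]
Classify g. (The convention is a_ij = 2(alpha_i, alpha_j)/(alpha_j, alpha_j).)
C_7

The matrix has rank 7 with 2's on the diagonal. Reading the off-diagonal entries as Dynkin edges (a single edge where a_ij = a_ji = -1; a double or triple edge where a_ij * a_ji = 2 or 3), the diagram is a chain of 7 nodes with a double edge at one end; the terminal node there is the unique long simple root (C_7). One simple-root ordering that puts it in standard form is (alpha_4, alpha_5, alpha_3, alpha_6, alpha_7, alpha_1, alpha_2). So the algebra is type C_7, i.e. sp(14).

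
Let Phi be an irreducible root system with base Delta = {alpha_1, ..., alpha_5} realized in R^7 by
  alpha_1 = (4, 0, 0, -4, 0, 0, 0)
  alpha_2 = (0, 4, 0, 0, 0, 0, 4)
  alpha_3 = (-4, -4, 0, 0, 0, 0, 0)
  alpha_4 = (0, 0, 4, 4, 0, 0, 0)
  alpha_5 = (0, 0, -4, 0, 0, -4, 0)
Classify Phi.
A5

Compute the Cartan integers a_ij = 2(alpha_i, alpha_j)/(alpha_j, alpha_j); the resulting 5x5 Cartan matrix is
[[2, 0, -1, -1, 0], [0, 2, -1, 0, 0], [-1, -1, 2, 0, 0], [-1, 0, 0, 2, -1], [0, 0, 0, -1, 2]].
All simple roots have the same length, so the diagram is simply laced. The associated Dynkin diagram is a chain of 5 nodes with single edges (A_5), so the type is A_5 (the algebra sl(6)).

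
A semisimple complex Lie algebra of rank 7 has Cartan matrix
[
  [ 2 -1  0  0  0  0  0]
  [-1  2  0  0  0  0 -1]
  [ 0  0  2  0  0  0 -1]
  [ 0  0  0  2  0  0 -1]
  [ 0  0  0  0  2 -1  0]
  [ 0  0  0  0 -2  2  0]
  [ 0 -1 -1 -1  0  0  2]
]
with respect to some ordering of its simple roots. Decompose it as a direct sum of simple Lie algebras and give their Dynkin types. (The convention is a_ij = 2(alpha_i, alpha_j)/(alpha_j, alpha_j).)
B2 ⊕ D5

The diagram associated to this matrix has two connected components: the simple roots {alpha_5, alpha_6} form a chain of 2 nodes with a double edge at one end; the terminal node there is the unique short simple root (B_2), and {alpha_1, alpha_2, alpha_3, alpha_4, alpha_7} form a chain of 3 nodes with a fork of two nodes at one end (D_5). A semisimple Lie algebra decomposes uniquely as the direct sum of simple ideals, one per connected component of its Dynkin diagram, so g ≅ B_2 ⊕ D_5 (dimension 10 + 45 = 55).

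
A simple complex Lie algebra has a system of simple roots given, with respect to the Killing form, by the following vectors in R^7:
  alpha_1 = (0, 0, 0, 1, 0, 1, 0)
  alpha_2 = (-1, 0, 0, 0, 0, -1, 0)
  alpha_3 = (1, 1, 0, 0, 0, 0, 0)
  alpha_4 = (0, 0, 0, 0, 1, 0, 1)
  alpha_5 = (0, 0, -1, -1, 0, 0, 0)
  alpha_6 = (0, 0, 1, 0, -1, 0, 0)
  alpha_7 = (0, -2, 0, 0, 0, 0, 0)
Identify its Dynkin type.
type C_7

Compute the Cartan integers a_ij = 2(alpha_i, alpha_j)/(alpha_j, alpha_j); the resulting 7x7 Cartan matrix is
[[2, -1, 0, 0, -1, 0, 0], [-1, 2, -1, 0, 0, 0, 0], [0, -1, 2, 0, 0, 0, -1], [0, 0, 0, 2, 0, -1, 0], [-1, 0, 0, 0, 2, -1, 0], [0, 0, 0, -1, -1, 2, 0], [0, 0, -2, 0, 0, 0, 2]].
The roots have two lengths (squared-length ratio 2:1); the short ones are alpha_{1,2,3,4,5,6}. The associated Dynkin diagram is a chain of 7 nodes with a double edge at one end; the terminal node there is the unique long simple root (C_7), so the type is C_7 (the algebra sp(14)).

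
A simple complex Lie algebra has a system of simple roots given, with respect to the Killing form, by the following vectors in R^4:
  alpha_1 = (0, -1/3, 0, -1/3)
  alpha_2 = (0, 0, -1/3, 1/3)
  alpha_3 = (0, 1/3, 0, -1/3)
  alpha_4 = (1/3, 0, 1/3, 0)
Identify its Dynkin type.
D_4

Compute the Cartan integers a_ij = 2(alpha_i, alpha_j)/(alpha_j, alpha_j); the resulting 4x4 Cartan matrix is
[[2, -1, 0, 0], [-1, 2, -1, -1], [0, -1, 2, 0], [0, -1, 0, 2]].
All simple roots have the same length, so the diagram is simply laced. The associated Dynkin diagram is a chain of 2 nodes with a fork of two nodes at one end (D_4), so the type is D_4 (the algebra so(8)).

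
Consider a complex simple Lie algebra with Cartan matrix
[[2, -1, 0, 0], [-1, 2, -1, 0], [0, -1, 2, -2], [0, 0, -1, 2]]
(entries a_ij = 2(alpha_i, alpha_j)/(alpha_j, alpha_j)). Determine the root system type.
B4

The matrix has rank 4 with 2's on the diagonal. Reading the off-diagonal entries as Dynkin edges (a single edge where a_ij = a_ji = -1; a double or triple edge where a_ij * a_ji = 2 or 3), the diagram is a chain of 4 nodes with a double edge at one end; the terminal node there is the unique short simple root (B_4). One simple-root ordering that puts it in standard form is (alpha_1, alpha_2, alpha_3, alpha_4). So the algebra is type B_4, i.e. so(9).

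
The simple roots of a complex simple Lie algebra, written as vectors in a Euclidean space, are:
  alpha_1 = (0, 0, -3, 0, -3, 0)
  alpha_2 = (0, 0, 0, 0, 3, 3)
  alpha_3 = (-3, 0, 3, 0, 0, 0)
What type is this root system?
Compute the Cartan integers a_ij = 2(alpha_i, alpha_j)/(alpha_j, alpha_j); the resulting 3x3 Cartan matrix is
[[2, -1, -1], [-1, 2, 0], [-1, 0, 2]].
All simple roots have the same length, so the diagram is simply laced. The associated Dynkin diagram is a chain of 3 nodes with single edges (A_3), so the type is A_3 (the algebra sl(4)).

A_3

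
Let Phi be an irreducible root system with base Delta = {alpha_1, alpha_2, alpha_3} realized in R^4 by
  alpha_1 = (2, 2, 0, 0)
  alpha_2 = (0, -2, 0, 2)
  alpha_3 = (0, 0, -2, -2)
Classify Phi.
A3

Compute the Cartan integers a_ij = 2(alpha_i, alpha_j)/(alpha_j, alpha_j); the resulting 3x3 Cartan matrix is
[[2, -1, 0], [-1, 2, -1], [0, -1, 2]].
All simple roots have the same length, so the diagram is simply laced. The associated Dynkin diagram is a chain of 3 nodes with single edges (A_3), so the type is A_3 (the algebra sl(4)).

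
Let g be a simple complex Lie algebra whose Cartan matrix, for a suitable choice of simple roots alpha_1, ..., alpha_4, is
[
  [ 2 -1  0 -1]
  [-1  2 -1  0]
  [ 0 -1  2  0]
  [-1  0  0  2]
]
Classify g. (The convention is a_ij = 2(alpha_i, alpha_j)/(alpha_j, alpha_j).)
A_4

The matrix has rank 4 with 2's on the diagonal. Reading the off-diagonal entries as Dynkin edges (a single edge where a_ij = a_ji = -1; a double or triple edge where a_ij * a_ji = 2 or 3), the diagram is a chain of 4 nodes with single edges (A_4). One simple-root ordering that puts it in standard form is (alpha_3, alpha_2, alpha_1, alpha_4). So the algebra is type A_4, i.e. sl(5).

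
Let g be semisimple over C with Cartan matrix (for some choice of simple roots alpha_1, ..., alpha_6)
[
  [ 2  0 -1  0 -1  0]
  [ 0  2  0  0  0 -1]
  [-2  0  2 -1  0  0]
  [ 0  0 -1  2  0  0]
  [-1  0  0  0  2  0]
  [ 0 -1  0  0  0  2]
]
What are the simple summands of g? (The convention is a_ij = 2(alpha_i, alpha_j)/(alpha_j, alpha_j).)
type A_2 + type F_4

The diagram associated to this matrix has two connected components: the simple roots {alpha_2, alpha_6} form a chain of 2 nodes with single edges (A_2), and {alpha_1, alpha_3, alpha_4, alpha_5} form a chain of 4 nodes with a double edge between the middle two (F_4). A semisimple Lie algebra decomposes uniquely as the direct sum of simple ideals, one per connected component of its Dynkin diagram, so g ≅ A_2 ⊕ F_4 (dimension 8 + 52 = 60).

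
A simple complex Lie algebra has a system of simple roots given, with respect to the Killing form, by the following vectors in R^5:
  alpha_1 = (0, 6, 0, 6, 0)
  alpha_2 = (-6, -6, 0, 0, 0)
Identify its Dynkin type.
A2

Compute the Cartan integers a_ij = 2(alpha_i, alpha_j)/(alpha_j, alpha_j); the resulting 2x2 Cartan matrix is
[[2, -1], [-1, 2]].
All simple roots have the same length, so the diagram is simply laced. The associated Dynkin diagram is a chain of 2 nodes with single edges (A_2), so the type is A_2 (the algebra sl(3)).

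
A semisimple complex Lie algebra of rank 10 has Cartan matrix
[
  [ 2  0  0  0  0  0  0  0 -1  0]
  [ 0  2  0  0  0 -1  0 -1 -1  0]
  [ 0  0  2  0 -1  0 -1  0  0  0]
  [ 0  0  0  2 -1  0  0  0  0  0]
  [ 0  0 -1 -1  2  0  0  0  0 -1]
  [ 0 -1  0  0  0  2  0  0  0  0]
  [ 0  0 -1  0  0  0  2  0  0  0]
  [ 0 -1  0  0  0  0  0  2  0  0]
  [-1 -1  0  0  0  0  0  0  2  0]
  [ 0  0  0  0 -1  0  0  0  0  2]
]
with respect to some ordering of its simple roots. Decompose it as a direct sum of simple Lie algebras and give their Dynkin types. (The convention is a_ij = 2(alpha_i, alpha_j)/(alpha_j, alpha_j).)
D5 ⊕ D5

The diagram associated to this matrix has two connected components: the simple roots {alpha_3, alpha_4, alpha_5, alpha_7, alpha_10} form a chain of 3 nodes with a fork of two nodes at one end (D_5), and {alpha_1, alpha_2, alpha_6, alpha_8, alpha_9} form a chain of 3 nodes with a fork of two nodes at one end (D_5). A semisimple Lie algebra decomposes uniquely as the direct sum of simple ideals, one per connected component of its Dynkin diagram, so g ≅ D_5 ⊕ D_5 (dimension 45 + 45 = 90).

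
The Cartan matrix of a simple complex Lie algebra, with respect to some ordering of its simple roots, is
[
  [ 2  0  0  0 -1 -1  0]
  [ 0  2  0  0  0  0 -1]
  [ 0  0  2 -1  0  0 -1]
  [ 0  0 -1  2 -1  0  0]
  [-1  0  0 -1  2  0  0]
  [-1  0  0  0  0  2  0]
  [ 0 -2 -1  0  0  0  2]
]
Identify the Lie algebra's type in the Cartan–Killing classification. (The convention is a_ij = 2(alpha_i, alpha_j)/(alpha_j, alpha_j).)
type B_7

The matrix has rank 7 with 2's on the diagonal. Reading the off-diagonal entries as Dynkin edges (a single edge where a_ij = a_ji = -1; a double or triple edge where a_ij * a_ji = 2 or 3), the diagram is a chain of 7 nodes with a double edge at one end; the terminal node there is the unique short simple root (B_7). One simple-root ordering that puts it in standard form is (alpha_6, alpha_1, alpha_5, alpha_4, alpha_3, alpha_7, alpha_2). So the algebra is type B_7, i.e. so(15).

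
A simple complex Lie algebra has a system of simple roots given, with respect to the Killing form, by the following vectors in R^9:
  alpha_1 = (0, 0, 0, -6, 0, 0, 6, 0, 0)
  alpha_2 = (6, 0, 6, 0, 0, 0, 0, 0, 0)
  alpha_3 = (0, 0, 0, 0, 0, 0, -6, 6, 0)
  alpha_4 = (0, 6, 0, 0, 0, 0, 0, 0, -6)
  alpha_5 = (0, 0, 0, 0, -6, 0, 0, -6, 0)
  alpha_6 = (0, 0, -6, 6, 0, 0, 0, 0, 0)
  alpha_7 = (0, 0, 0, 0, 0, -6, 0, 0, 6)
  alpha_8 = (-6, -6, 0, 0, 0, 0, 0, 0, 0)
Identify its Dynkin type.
A_8

Compute the Cartan integers a_ij = 2(alpha_i, alpha_j)/(alpha_j, alpha_j); the resulting 8x8 Cartan matrix is
[[2, 0, -1, 0, 0, -1, 0, 0], [0, 2, 0, 0, 0, -1, 0, -1], [-1, 0, 2, 0, -1, 0, 0, 0], [0, 0, 0, 2, 0, 0, -1, -1], [0, 0, -1, 0, 2, 0, 0, 0], [-1, -1, 0, 0, 0, 2, 0, 0], [0, 0, 0, -1, 0, 0, 2, 0], [0, -1, 0, -1, 0, 0, 0, 2]].
All simple roots have the same length, so the diagram is simply laced. The associated Dynkin diagram is a chain of 8 nodes with single edges (A_8), so the type is A_8 (the algebra sl(9)).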